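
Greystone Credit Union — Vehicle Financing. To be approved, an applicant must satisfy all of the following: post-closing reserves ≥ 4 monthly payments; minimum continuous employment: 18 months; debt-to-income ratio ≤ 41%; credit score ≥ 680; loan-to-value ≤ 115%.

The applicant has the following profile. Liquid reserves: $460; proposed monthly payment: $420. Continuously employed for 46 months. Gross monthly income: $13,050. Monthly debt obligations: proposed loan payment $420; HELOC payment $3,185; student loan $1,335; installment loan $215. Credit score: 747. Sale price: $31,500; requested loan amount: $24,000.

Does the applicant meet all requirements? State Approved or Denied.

Denied

Reserves = 460/420 = 1.1 months < 4
Employment 46 ≥ 18 months
Total monthly debts = (420 + 3,185 + 1,335 + 215) = 5,155. DTI: 5,155 ÷ 13,050 = 39.5%, within the 41% cap
Credit score 747 ≥ 680 (meets)
LTV: 24,000 ÷ 31,500 = 76.2%, within 115% cap
Fails on reserves.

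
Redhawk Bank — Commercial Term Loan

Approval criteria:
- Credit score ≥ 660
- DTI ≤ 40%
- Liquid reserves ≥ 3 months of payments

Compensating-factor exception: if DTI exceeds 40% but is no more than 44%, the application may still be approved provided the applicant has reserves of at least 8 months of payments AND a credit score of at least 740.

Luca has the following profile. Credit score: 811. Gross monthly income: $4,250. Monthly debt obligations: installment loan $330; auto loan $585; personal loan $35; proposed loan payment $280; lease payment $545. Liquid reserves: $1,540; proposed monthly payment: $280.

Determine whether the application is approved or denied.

Denied

Credit score 811 ≥ 660 (meets base)
Total debts = (330 + 585 + 35 + 280 + 545) = 1,775. DTI: 1,775 ÷ 4,250 = 41.8%, over the 40% base limit.
Reserves = 1,540/280 = 5.5 months ≥ 3
41.8% falls in the override range (40%–44%), so the compensating-factor test applies.
Reserves 5.5 < 8 months; credit score 811 ≥ 740.
Override conditions not both satisfied; exception does not apply.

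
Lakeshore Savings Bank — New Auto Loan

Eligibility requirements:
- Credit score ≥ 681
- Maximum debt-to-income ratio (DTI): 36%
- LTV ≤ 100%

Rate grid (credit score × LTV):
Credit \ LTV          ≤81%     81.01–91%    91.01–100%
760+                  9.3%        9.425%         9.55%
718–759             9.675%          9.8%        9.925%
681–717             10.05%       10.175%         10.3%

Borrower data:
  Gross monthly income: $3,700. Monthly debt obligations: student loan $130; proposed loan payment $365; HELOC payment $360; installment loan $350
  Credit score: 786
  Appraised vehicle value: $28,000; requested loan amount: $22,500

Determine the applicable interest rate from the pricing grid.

Credit score 786 ≥ 681; Total monthly debts = (130 + 365 + 360 + 350) = 1,205. Debt-to-income = 1,205/3,700 = 32.6% — meets 36% limit
Loan-to-value = 22,500/28,000 = 80.4% — pass (100% max)
Row: 786 falls in 760+. Column: 80.4% falls in ≤81%. Rate = 9.3%.

9.3%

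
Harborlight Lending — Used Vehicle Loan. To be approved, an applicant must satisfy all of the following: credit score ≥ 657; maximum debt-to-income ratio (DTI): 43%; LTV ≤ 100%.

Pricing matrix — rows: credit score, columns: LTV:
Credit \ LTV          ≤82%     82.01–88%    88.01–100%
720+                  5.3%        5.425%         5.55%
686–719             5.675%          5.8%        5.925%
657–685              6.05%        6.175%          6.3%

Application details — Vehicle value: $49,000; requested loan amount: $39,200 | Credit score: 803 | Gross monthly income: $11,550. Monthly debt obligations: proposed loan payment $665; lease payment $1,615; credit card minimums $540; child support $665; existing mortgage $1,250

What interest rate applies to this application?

5.3%

Credit score 803 ≥ 657; Total monthly debts = (665 + 1,615 + 540 + 665 + 1,250) = 4,735. DTI = 4,735/11,550 = 41% ≤ 43%
LTV: 39,200 ÷ 49,000 = 80%, within 100% cap
Score 803 is in the 720+ band; LTV 80% is in the ≤82% band → 5.3%.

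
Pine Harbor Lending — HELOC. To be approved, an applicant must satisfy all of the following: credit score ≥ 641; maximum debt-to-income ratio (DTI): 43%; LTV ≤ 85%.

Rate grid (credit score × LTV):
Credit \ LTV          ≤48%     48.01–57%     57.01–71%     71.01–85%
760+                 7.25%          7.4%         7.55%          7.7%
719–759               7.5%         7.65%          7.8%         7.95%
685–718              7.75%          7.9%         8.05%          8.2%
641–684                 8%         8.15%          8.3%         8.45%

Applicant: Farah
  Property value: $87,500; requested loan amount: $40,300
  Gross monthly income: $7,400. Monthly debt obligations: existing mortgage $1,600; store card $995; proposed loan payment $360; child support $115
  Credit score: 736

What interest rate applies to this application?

Credit score 736 ≥ 641; Total monthly debts = (1,600 + 995 + 360 + 115) = 3,070. Debt-to-income = 3,070/7,400 = 41.5% — meets 43% limit
LTV: 40,300 ÷ 87,500 = 46.1%, within 85% cap
Row: 736 falls in 719–759. Column: 46.1% falls in ≤48%. Rate = 7.5%.

7.5%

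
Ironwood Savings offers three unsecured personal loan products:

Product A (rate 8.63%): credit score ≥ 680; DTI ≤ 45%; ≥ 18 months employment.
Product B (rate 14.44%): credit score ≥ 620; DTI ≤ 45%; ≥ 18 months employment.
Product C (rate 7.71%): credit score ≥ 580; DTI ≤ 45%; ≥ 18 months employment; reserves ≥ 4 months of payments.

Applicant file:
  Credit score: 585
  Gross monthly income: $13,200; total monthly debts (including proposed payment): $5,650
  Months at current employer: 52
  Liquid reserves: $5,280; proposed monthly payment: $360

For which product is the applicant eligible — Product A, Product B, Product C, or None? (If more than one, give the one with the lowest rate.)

DTI = 5,650/13,200 = 42.8%.
Reserves = 5,280/360 = 14.7 months.
Product A: score 585 < 680; DTI 42.8% ≤ 45%; employment 52 ≥ 18 mo → does not qualify.
Product B: score 585 < 620; DTI 42.8% ≤ 45%; employment 52 ≥ 18 mo → does not qualify.
Product C: score 585 ≥ 580; DTI 42.8% ≤ 45%; employment 52 ≥ 18 mo; reserves 14.7 ≥ 4 mo → qualifies.

Product C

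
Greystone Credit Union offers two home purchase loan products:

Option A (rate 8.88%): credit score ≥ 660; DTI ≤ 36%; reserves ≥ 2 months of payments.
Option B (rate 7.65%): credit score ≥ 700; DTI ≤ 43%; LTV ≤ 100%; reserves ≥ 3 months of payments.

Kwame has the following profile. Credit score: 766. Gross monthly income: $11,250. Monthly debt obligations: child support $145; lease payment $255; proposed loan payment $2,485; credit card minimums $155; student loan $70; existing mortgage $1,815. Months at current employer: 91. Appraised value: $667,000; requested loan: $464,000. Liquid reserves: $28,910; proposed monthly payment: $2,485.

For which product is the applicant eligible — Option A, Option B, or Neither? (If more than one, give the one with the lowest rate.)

Total debts = (145 + 255 + 2,485 + 155 + 70 + 1,815) = 4,925; DTI = 4,925/11,250 = 43.8%.
LTV = 464,000/667,000 = 69.6%.
Reserves = 28,910/2,485 = 11.6 months.
Option A: score 766 ≥ 660; DTI 43.8% > 36%; reserves 11.6 ≥ 2 mo → does not qualify.
Option B: score 766 ≥ 700; DTI 43.8% > 43%; LTV 69.6% ≤ 100%; reserves 11.6 ≥ 3 mo → does not qualify.

Neither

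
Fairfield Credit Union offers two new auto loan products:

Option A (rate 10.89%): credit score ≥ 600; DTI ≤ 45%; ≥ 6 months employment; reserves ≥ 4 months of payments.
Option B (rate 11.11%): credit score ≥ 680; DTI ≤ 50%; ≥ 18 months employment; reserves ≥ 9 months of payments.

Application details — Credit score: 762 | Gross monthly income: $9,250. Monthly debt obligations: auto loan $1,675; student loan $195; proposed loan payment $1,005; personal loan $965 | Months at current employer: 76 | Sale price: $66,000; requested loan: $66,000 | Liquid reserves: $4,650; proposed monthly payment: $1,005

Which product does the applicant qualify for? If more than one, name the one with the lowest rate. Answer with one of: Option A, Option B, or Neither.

Total debts = (1,675 + 195 + 1,005 + 965) = 3,840; DTI = 3,840/9,250 = 41.5%.
LTV = 66,000/66,000 = 100%.
Reserves = 4,650/1,005 = 4.6 months.
Option A: score 762 ≥ 600; DTI 41.5% ≤ 45%; employment 76 ≥ 6 mo; reserves 4.6 ≥ 4 mo → qualifies.
Option B: score 762 ≥ 680; DTI 41.5% ≤ 50%; employment 76 ≥ 18 mo; reserves 4.6 < 9 mo → does not qualify.

Option A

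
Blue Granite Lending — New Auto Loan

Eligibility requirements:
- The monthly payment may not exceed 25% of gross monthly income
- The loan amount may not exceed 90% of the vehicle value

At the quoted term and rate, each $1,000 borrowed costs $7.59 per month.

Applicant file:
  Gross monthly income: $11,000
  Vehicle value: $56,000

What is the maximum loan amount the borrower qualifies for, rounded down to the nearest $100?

Payment cap: 25% × $11,000 = $2,750/month.
At $7.59 per $1,000, that supports 2,750/7.59 × 1,000 ≈ $362,318 → $362,300.
LTV cap: 90% × $56,000 = $50,400 → $50,400.
Binding constraint: loan-to-value.

$50,400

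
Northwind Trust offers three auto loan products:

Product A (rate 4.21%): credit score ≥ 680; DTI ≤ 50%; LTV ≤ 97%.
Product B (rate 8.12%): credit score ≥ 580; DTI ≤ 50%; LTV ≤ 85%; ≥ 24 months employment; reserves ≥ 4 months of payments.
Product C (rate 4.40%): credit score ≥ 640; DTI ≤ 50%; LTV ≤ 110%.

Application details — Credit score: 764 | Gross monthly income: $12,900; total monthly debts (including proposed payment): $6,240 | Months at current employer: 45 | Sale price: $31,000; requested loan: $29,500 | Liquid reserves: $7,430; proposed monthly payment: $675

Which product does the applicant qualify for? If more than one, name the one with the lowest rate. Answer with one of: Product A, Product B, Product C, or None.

DTI = 6,240/12,900 = 48.4%.
LTV = 29,500/31,000 = 95.2%.
Reserves = 7,430/675 = 11.0 months.
Product A: score 764 ≥ 680; DTI 48.4% ≤ 50%; LTV 95.2% ≤ 97% → qualifies.
Product B: score 764 ≥ 580; DTI 48.4% ≤ 50%; LTV 95.2% > 85%; employment 45 ≥ 24 mo; reserves 11.0 ≥ 4 mo → does not qualify.
Product C: score 764 ≥ 640; DTI 48.4% ≤ 50%; LTV 95.2% ≤ 110% → qualifies.
Qualifying: Product A, Product C. Lowest rate is 4.21% → Product A.

Product A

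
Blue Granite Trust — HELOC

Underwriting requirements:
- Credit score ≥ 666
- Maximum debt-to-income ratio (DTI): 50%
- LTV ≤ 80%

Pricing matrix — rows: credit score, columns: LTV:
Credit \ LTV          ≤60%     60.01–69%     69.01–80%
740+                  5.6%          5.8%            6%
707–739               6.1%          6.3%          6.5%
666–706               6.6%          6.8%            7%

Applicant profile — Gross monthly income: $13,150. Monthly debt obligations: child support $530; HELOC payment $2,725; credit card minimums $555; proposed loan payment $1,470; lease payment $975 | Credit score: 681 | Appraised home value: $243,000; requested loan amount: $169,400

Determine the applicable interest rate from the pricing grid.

Credit score 681 ≥ 666; Total monthly debts = (530 + 2,725 + 555 + 1,470 + 975) = 6,255. Debt-to-income = 6,255/13,150 = 47.6% — meets 50% limit
Loan-to-value = 169,400/243,000 = 69.7% — pass (80% max)
Row: 681 falls in 666–706. Column: 69.7% falls in 69.01–80%. Rate = 7%.

7%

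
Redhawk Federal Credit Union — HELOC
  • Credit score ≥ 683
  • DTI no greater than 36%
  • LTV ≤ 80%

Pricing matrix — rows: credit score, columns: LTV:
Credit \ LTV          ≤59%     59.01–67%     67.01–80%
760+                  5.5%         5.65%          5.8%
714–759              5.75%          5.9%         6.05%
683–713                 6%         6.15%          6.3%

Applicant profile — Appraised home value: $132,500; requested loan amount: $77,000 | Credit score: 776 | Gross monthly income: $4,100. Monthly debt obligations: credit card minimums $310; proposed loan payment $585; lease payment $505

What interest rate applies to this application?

5.5%

Credit score 776 ≥ 683; Total monthly debts = (310 + 585 + 505) = 1,400. Debt-to-income = 1,400/4,100 = 34.1% — meets 36% limit
Loan-to-value = 77,000/132,500 = 58.1% — pass (80% max)
Row: 776 falls in 760+. Column: 58.1% falls in ≤59%. Rate = 5.5%.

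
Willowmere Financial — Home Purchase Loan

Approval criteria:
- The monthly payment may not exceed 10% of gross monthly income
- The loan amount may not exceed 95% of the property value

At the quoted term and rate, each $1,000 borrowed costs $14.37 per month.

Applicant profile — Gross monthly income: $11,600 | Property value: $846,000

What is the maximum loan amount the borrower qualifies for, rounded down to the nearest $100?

$80,700

Payment cap: 10% × $11,600 = $1,160/month.
At $14.37 per $1,000, that supports 1,160/14.37 × 1,000 ≈ $80,723 → $80,700.
LTV cap: 95% × $846,000 = $803,700 → $803,700.
Binding constraint: payment-to-income.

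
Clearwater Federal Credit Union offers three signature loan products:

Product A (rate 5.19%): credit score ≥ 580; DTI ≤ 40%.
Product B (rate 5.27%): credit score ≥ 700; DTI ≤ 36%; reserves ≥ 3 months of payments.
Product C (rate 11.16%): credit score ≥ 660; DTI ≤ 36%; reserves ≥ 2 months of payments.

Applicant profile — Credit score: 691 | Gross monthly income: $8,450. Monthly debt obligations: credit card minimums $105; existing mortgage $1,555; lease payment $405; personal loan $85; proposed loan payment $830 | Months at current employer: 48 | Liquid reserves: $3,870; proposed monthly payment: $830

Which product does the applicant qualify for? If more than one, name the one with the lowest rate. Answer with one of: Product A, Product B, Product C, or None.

Product A

Total debts = (105 + 1,555 + 405 + 85 + 830) = 2,980; DTI = 2,980/8,450 = 35.3%.
Reserves = 3,870/830 = 4.7 months.
Product A: score 691 ≥ 580; DTI 35.3% ≤ 40% → qualifies.
Product B: score 691 < 700; DTI 35.3% ≤ 36%; reserves 4.7 ≥ 3 mo → does not qualify.
Product C: score 691 ≥ 660; DTI 35.3% ≤ 36%; reserves 4.7 ≥ 2 mo → qualifies.
Qualifying: Product A, Product C. Lowest rate is 5.19% → Product A.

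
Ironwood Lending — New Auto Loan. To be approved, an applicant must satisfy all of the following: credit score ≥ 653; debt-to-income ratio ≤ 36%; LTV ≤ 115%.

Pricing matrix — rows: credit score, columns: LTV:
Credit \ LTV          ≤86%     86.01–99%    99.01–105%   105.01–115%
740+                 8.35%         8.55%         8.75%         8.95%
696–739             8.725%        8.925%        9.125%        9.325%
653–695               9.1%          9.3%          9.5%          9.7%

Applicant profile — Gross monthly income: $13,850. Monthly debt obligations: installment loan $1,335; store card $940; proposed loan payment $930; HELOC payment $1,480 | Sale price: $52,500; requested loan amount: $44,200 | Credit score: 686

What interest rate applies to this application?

Credit score 686 ≥ 653; Total monthly debts = (1,335 + 940 + 930 + 1,480) = 4,685. DTI: 4,685 ÷ 13,850 = 33.8%, within the 36% cap
Loan-to-value = 44,200/52,500 = 84.2% — pass (115% max)
Credit 686 → row 653–695; LTV 84.2% → column ≤86%. Grid cell → 9.1%.

9.1%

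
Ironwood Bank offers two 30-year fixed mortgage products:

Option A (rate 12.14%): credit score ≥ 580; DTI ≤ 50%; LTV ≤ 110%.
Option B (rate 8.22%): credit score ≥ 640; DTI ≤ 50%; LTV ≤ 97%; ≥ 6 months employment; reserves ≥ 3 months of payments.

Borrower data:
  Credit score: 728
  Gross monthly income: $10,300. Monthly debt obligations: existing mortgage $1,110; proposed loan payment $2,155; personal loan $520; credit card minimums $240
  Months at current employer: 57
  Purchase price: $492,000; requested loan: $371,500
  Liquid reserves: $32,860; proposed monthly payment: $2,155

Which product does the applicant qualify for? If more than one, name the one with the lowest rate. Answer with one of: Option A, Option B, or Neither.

Option B

Total debts = (1,110 + 2,155 + 520 + 240) = 4,025; DTI = 4,025/10,300 = 39.1%.
LTV = 371,500/492,000 = 75.5%.
Reserves = 32,860/2,155 = 15.2 months.
Option A: score 728 ≥ 580; DTI 39.1% ≤ 50%; LTV 75.5% ≤ 110% → qualifies.
Option B: score 728 ≥ 640; DTI 39.1% ≤ 50%; LTV 75.5% ≤ 97%; employment 57 ≥ 6 mo; reserves 15.2 ≥ 3 mo → qualifies.
Qualifying: Option A, Option B. Lowest rate is 8.22% → Option B.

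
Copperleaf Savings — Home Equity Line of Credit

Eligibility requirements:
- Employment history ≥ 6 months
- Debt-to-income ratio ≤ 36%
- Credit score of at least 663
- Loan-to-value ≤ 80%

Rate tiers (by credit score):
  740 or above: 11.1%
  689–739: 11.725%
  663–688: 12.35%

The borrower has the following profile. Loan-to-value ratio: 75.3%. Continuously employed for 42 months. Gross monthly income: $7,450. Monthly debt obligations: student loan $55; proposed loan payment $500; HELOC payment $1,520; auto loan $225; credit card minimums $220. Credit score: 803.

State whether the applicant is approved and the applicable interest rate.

Approved at 11.1%

Credit score 803 ≥ 663 (meets minimum)
Total monthly debts = (55 + 500 + 1,520 + 225 + 220) = 2,520. DTI = 2,520/7,450 = 33.8% ≤ 36%
Employment 42 ≥ 6 months
LTV 75.3% ≤ 80%
All requirements met. Score 803 falls in the 740 or above tier → 11.1%.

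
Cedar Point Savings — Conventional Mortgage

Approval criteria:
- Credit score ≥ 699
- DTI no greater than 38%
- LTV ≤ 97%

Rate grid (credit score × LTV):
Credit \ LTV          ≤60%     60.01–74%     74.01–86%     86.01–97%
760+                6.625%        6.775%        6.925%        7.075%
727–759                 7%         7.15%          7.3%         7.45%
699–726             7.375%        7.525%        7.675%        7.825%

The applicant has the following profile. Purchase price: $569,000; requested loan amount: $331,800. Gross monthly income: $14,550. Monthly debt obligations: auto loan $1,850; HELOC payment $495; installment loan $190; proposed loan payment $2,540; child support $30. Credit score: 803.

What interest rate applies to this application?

Credit score 803 ≥ 699; Total monthly debts = (1,850 + 495 + 190 + 2,540 + 30) = 5,105. DTI: 5,105 ÷ 14,550 = 35.1%, within the 38% cap
LTV = 331,800/569,000 = 58.3% ≤ 97%
Credit 803 → row 760+; LTV 58.3% → column ≤60%. Grid cell → 6.625%.

6.625%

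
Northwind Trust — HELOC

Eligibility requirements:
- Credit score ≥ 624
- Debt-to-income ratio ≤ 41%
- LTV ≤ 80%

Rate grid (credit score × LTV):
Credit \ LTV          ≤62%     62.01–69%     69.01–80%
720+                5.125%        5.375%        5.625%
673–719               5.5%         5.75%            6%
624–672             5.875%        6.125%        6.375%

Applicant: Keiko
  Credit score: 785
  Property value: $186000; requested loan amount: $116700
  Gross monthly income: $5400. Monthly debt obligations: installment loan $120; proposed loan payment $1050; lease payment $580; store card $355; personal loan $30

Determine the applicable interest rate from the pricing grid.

Credit score 785 ≥ 624; Total monthly debts = (120 + 1,050 + 580 + 355 + 30) = 2,135. Debt-to-income = 2,135/5,400 = 39.5% — meets 41% limit
LTV: 116,700 ÷ 186,000 = 62.7%, within 80% cap
Row: 785 falls in 720+. Column: 62.7% falls in 62.01–69%. Rate = 5.375%.

5.375%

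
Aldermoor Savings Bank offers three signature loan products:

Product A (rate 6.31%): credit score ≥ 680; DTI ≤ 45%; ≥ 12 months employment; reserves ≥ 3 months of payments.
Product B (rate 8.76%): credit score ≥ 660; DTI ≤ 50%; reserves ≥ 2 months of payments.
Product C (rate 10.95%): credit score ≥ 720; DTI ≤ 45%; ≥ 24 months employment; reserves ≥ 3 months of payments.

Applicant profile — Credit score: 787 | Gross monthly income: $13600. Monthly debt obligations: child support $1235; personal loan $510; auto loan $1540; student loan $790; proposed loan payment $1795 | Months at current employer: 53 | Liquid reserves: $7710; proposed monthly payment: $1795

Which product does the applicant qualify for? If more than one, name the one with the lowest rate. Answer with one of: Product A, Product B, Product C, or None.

Product A

Total debts = (1,235 + 510 + 1,540 + 790 + 1,795) = 5,870; DTI = 5,870/13,600 = 43.2%.
Reserves = 7,710/1,795 = 4.3 months.
Product A: score 787 ≥ 680; DTI 43.2% ≤ 45%; employment 53 ≥ 12 mo; reserves 4.3 ≥ 3 mo → qualifies.
Product B: score 787 ≥ 660; DTI 43.2% ≤ 50%; reserves 4.3 ≥ 2 mo → qualifies.
Product C: score 787 ≥ 720; DTI 43.2% ≤ 45%; employment 53 ≥ 24 mo; reserves 4.3 ≥ 3 mo → qualifies.
Qualifying: Product A, Product B, Product C. Lowest rate is 6.31% → Product A.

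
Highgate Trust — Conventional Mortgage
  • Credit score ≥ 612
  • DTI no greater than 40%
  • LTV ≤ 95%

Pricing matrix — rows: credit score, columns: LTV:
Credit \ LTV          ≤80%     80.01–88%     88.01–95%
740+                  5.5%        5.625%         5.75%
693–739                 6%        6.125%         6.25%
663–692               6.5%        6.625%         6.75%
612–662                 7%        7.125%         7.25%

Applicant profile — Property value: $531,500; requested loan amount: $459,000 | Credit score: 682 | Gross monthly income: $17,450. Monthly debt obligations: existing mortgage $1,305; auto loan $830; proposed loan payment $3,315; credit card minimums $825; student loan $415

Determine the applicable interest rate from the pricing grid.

6.625%

Credit score 682 ≥ 612; Total monthly debts = (1,305 + 830 + 3,315 + 825 + 415) = 6,690. Debt-to-income = 6,690/17,450 = 38.3% — meets 40% limit
LTV = 459,000/531,500 = 86.4% ≤ 95%
Row: 682 falls in 663–692. Column: 86.4% falls in 80.01–88%. Rate = 6.625%.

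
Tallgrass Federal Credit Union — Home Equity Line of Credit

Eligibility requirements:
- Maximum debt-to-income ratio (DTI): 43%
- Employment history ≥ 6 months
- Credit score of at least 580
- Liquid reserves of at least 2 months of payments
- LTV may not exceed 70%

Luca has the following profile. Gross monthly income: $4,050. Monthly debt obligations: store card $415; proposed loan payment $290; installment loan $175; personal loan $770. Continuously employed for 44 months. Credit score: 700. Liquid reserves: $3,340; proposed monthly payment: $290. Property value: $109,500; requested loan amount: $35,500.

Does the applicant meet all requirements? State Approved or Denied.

Total monthly debts = (415 + 290 + 175 + 770) = 1,650. Debt-to-income = 1,650/4,050 = 40.7% — meets 43% limit
Employment 44 ≥ 6 months
Credit score 700 ≥ 580 (meets)
Reserves = 3,340/290 = 11.5 months ≥ 2
Loan-to-value = 35,500/109,500 = 32.4% — pass (70% max)
All criteria satisfied.

Approved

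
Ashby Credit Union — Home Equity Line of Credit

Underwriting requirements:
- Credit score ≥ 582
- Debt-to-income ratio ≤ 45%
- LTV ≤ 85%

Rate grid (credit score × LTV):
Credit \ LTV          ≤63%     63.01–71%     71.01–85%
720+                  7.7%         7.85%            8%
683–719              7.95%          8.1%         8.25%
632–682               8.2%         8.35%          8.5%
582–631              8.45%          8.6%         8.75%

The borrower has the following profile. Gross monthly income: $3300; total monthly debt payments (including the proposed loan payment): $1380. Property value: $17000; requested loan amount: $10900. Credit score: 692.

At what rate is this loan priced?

8.1%

Credit score 692 ≥ 582; DTI = 1,380/3,300 = 41.8% ≤ 45%
Loan-to-value = 10,900/17,000 = 64.1% — pass (85% max)
Credit 692 → row 683–719; LTV 64.1% → column 63.01–71%. Grid cell → 8.1%.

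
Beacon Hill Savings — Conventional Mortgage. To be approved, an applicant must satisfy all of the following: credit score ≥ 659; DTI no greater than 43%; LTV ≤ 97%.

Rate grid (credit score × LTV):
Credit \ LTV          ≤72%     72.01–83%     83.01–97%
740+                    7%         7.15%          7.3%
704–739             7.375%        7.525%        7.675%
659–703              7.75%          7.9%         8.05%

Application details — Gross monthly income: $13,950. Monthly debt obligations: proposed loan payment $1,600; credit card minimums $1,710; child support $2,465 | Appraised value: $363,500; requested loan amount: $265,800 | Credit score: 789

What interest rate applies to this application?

Credit score 789 ≥ 659; Total monthly debts = (1,600 + 1,710 + 2,465) = 5,775. DTI: 5,775 ÷ 13,950 = 41.4%, within the 43% cap
Loan-to-value = 265,800/363,500 = 73.1% — pass (97% max)
Score 789 is in the 740+ band; LTV 73.1% is in the 72.01–83% band → 7.15%.

7.15%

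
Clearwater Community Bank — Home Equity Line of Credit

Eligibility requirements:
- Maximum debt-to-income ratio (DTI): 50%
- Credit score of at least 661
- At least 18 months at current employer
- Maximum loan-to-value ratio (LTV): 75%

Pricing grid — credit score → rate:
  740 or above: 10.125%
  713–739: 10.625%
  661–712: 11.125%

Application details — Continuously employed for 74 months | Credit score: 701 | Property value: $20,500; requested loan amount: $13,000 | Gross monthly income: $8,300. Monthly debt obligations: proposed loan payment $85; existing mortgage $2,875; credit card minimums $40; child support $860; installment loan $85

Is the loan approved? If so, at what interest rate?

Credit score 701 ≥ 661 (meets minimum)
Total monthly debts = (85 + 2,875 + 40 + 860 + 85) = 3,945. DTI: 3,945 ÷ 8,300 = 47.5%, within the 50% cap
Employment 74 ≥ 18 months
LTV: 13,000 ÷ 20,500 = 63.4%, within 75% cap
All requirements met. Score 701 falls in the 661–712 tier → 11.125%.

Approved at 11.125%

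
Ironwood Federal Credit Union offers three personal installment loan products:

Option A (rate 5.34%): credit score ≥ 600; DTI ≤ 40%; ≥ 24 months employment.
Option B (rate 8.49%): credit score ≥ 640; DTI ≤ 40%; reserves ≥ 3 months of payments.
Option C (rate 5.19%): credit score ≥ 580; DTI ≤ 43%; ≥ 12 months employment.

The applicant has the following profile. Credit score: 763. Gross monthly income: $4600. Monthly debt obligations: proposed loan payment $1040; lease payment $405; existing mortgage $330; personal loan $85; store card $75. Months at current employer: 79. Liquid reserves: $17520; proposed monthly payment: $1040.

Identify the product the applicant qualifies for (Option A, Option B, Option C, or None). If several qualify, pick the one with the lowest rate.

Option C

Total debts = (1,040 + 405 + 330 + 85 + 75) = 1,935; DTI = 1,935/4,600 = 42.1%.
Reserves = 17,520/1,040 = 16.8 months.
Option A: score 763 ≥ 600; DTI 42.1% > 40%; employment 79 ≥ 24 mo → does not qualify.
Option B: score 763 ≥ 640; DTI 42.1% > 40%; reserves 16.8 ≥ 3 mo → does not qualify.
Option C: score 763 ≥ 580; DTI 42.1% ≤ 43%; employment 79 ≥ 12 mo → qualifies.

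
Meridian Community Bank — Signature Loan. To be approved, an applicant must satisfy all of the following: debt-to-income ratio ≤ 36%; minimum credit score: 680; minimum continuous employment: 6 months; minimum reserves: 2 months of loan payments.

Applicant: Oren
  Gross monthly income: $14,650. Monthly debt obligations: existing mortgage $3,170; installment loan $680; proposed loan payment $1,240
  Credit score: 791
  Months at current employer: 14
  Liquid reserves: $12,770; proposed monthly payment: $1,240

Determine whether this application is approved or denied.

Approved

Total monthly debts = (3,170 + 680 + 1,240) = 5,090. DTI: 5,090 ÷ 14,650 = 34.7%, within the 36% cap
Credit score 791 ≥ 680 (meets)
Employment 14 ≥ 6 months
Reserves = 12,770/1,240 = 10.3 months ≥ 2
All criteria satisfied.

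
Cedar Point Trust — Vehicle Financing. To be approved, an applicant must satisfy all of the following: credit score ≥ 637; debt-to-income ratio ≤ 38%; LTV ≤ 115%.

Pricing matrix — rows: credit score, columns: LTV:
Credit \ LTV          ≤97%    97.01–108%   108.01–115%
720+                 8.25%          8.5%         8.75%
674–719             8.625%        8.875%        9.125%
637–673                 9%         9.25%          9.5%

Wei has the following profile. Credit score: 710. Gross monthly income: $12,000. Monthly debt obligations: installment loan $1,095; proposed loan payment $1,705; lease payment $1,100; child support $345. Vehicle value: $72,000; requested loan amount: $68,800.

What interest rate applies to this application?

8.625%

Credit score 710 ≥ 637; Total monthly debts = (1,095 + 1,705 + 1,100 + 345) = 4,245. DTI: 4,245 ÷ 12,000 = 35.4%, within the 38% cap
LTV: 68,800 ÷ 72,000 = 95.6%, within 115% cap
Credit 710 → row 674–719; LTV 95.6% → column ≤97%. Grid cell → 8.625%.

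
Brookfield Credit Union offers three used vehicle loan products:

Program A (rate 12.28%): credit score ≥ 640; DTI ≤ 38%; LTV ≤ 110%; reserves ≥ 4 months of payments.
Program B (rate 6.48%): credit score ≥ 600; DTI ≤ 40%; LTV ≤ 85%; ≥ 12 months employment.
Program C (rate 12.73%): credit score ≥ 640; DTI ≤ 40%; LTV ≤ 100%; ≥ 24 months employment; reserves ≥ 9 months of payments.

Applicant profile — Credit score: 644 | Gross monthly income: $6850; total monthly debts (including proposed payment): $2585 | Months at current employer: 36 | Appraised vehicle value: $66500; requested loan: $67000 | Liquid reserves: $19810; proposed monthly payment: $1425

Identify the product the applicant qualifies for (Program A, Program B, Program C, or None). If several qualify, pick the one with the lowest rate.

Program A

DTI = 2,585/6,850 = 37.7%.
LTV = 67,000/66,500 = 100.8%.
Reserves = 19,810/1,425 = 13.9 months.
Program A: score 644 ≥ 640; DTI 37.7% ≤ 38%; LTV 100.8% ≤ 110%; reserves 13.9 ≥ 4 mo → qualifies.
Program B: score 644 ≥ 600; DTI 37.7% ≤ 40%; LTV 100.8% > 85%; employment 36 ≥ 12 mo → does not qualify.
Program C: score 644 ≥ 640; DTI 37.7% ≤ 40%; LTV 100.8% > 100%; employment 36 ≥ 24 mo; reserves 13.9 ≥ 9 mo → does not qualify.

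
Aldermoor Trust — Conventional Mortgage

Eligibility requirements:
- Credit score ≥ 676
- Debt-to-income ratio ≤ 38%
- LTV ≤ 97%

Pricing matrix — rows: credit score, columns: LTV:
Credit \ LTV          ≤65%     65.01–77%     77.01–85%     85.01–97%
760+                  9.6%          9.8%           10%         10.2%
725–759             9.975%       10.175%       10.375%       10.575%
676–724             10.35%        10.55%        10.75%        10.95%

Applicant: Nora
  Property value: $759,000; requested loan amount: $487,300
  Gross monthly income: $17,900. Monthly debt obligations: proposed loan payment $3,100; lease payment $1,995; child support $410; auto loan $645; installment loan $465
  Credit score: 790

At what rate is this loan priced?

Credit score 790 ≥ 676; Total monthly debts = (3,100 + 1,995 + 410 + 645 + 465) = 6,615. DTI: 6,615 ÷ 17,900 = 37%, within the 38% cap
LTV = 487,300/759,000 = 64.2% ≤ 97%
Score 790 is in the 760+ band; LTV 64.2% is in the ≤65% band → 9.6%.

9.6%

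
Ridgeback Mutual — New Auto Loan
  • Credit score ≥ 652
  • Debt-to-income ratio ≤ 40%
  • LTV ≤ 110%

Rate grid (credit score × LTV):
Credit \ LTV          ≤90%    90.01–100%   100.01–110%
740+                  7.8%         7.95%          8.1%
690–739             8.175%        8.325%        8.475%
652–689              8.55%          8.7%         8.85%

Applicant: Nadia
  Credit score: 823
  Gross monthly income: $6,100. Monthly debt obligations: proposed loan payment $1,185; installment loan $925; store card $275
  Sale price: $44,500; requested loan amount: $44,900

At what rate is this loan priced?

8.1%

Credit score 823 ≥ 652; Total monthly debts = (1,185 + 925 + 275) = 2,385. Debt-to-income = 2,385/6,100 = 39.1% — meets 40% limit
LTV: 44,900 ÷ 44,500 = 100.9%, within 110% cap
Credit 823 → row 740+; LTV 100.9% → column 100.01–110%. Grid cell → 8.1%.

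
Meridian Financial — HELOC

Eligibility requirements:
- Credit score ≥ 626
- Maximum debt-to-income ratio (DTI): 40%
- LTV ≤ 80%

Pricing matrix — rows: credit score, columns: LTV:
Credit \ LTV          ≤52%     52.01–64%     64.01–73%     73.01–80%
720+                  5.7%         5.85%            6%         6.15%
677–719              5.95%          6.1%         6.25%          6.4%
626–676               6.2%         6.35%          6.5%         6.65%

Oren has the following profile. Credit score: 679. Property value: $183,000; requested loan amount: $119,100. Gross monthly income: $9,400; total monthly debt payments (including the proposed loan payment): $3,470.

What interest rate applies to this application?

6.25%

Credit score 679 ≥ 626; DTI = 3,470/9,400 = 36.9% ≤ 40%
Loan-to-value = 119,100/183,000 = 65.1% — pass (80% max)
Score 679 is in the 677–719 band; LTV 65.1% is in the 64.01–73% band → 6.25%.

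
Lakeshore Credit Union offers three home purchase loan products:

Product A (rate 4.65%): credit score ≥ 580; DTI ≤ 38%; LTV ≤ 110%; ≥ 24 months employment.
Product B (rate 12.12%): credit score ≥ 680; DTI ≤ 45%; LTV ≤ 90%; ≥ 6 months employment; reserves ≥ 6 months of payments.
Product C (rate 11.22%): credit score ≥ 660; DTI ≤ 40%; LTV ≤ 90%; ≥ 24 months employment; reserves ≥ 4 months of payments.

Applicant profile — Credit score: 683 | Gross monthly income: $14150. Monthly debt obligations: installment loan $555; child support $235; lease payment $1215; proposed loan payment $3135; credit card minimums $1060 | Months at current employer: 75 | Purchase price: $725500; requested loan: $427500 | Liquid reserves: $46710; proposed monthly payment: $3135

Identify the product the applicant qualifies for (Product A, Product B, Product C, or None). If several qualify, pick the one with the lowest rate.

Product B

Total debts = (555 + 235 + 1,215 + 3,135 + 1,060) = 6,200; DTI = 6,200/14,150 = 43.8%.
LTV = 427,500/725,500 = 58.9%.
Reserves = 46,710/3,135 = 14.9 months.
Product A: score 683 ≥ 580; DTI 43.8% > 38%; LTV 58.9% ≤ 110%; employment 75 ≥ 24 mo → does not qualify.
Product B: score 683 ≥ 680; DTI 43.8% ≤ 45%; LTV 58.9% ≤ 90%; employment 75 ≥ 6 mo; reserves 14.9 ≥ 6 mo → qualifies.
Product C: score 683 ≥ 660; DTI 43.8% > 40%; LTV 58.9% ≤ 90%; employment 75 ≥ 24 mo; reserves 14.9 ≥ 4 mo → does not qualify.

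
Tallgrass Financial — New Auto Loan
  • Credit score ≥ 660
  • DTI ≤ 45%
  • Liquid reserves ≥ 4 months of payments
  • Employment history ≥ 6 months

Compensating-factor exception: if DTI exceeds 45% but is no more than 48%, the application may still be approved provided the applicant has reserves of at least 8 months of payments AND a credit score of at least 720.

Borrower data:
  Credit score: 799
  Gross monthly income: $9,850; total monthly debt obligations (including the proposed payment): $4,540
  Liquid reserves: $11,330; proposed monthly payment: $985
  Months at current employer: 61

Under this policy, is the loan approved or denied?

Approved

Credit score 799 ≥ 660 (meets base)
DTI = 4,540/9,850 = 46.1% > 45% — standard DTI limit exceeded.
Reserves = 11,330/985 = 11.5 months ≥ 4
Employment 61 ≥ 6 months
DTI 46.1% is within the 45%–48% exception band; checking compensating factors.
Override check — reserves: 11.5 mo (ok); score: 799 (ok).
Both compensating conditions met → exception applies.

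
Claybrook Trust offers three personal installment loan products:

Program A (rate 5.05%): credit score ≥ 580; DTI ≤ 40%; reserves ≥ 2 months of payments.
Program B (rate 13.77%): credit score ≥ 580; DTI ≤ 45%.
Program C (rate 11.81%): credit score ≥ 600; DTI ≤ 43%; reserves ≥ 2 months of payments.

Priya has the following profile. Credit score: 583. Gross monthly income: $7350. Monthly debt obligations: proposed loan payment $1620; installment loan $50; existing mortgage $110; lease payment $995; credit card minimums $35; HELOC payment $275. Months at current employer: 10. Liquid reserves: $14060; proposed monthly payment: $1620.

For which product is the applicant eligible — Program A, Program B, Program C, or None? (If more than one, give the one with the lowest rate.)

Total debts = (1,620 + 50 + 110 + 995 + 35 + 275) = 3,085; DTI = 3,085/7,350 = 42%.
Reserves = 14,060/1,620 = 8.7 months.
Program A: score 583 ≥ 580; DTI 42% > 40%; reserves 8.7 ≥ 2 mo → does not qualify.
Program B: score 583 ≥ 580; DTI 42% ≤ 45% → qualifies.
Program C: score 583 < 600; DTI 42% ≤ 43%; reserves 8.7 ≥ 2 mo → does not qualify.

Program B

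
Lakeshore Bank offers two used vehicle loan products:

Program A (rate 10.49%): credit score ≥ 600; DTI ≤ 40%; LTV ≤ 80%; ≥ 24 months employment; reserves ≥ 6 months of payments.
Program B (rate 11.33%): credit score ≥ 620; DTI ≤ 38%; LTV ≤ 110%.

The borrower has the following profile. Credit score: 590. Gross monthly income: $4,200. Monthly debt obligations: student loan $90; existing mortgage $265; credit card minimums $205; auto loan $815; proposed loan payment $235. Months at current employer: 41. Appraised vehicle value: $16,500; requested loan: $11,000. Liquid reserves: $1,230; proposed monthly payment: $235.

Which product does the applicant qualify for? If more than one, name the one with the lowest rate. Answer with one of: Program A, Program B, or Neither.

Neither

Total debts = (90 + 265 + 205 + 815 + 235) = 1,610; DTI = 1,610/4,200 = 38.3%.
LTV = 11,000/16,500 = 66.7%.
Reserves = 1,230/235 = 5.2 months.
Program A: score 590 < 600; DTI 38.3% ≤ 40%; LTV 66.7% ≤ 80%; employment 41 ≥ 24 mo; reserves 5.2 < 6 mo → does not qualify.
Program B: score 590 < 620; DTI 38.3% > 38%; LTV 66.7% ≤ 110% → does not qualify.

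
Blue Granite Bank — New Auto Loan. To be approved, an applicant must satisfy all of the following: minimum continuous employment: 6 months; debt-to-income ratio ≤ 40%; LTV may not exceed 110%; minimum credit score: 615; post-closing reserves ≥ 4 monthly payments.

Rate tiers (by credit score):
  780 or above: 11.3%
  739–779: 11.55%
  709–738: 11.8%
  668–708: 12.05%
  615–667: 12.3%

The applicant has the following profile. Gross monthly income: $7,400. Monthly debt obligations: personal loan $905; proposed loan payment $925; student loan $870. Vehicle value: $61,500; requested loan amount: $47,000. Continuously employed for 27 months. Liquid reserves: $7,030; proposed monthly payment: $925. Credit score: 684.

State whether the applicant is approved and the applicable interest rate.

Approved at 12.05%

Credit score 684 ≥ 615 (meets minimum)
Reserves: 7,030 ÷ 925 = 7.6 months (meets 4-month minimum)
Loan-to-value = 47,000/61,500 = 76.4% — pass (110% max)
Total monthly debts = (905 + 925 + 870) = 2,700. DTI: 2,700 ÷ 7,400 = 36.5%, within the 40% cap
Employment 27 ≥ 6 months
All requirements met. Score 684 falls in the 668–708 tier → 12.05%.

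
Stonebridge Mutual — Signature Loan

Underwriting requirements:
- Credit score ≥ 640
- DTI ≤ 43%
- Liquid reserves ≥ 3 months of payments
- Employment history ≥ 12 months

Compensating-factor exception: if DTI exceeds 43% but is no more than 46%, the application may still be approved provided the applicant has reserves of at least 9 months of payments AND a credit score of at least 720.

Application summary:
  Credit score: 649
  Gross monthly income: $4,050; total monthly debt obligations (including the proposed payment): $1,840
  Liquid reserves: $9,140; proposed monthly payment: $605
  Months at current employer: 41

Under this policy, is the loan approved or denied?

Credit score 649 ≥ 640 (meets base)
DTI: 1,840 ÷ 4,050 = 45.4%, over the 43% base limit.
Liquid reserves cover 9,140/605 = 15.1 months — ≥ 3 required
Employment 41 ≥ 12 months
45.4% falls in the override range (43%–46%), so the compensating-factor test applies.
Override check — reserves: 15.1 mo (ok); score: 649 (below 720).
Compensating-factor requirement not fully met.

Denied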